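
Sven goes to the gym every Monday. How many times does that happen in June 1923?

4

June 1, 1923 is a Friday.
From June 1, 1923 to June 30, 1923 is 30 days inclusive.
30 = 7 × 4 + 2, so there are 4 full weeks plus 2 extra days.
Each full week contributes one Monday: 4 so far.
The 2 extra days are Friday, Saturday — none qualify.
Total: 4 + 0 = 4.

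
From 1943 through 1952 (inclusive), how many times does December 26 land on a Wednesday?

Day of week of December 26 in each year:
1943: Sun, 1944: Tue, 1945: Wed ✓, 1946: Thu, 1947: Fri, 1948: Sun, 1949: Mon, 1950: Tue, 1951: Wed ✓, 1952: Fri
Wednesdays: 1945, 1951.

2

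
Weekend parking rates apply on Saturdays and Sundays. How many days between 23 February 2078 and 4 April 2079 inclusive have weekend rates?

23 February 2078 is a Wednesday.
From 23 February 2078 to 4 April 2079 is 406 days inclusive.
406 = 7 × 58, so the span is exactly 58 full weeks.
Each full week contributes 2 weekend days (Sat, Sun): 58 × 2 = 116.

116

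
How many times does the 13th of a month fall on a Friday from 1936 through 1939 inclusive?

6

Friday-the-13ths by year:
1936: Mar, Nov
1937: Aug
1938: May
1939: Jan, Oct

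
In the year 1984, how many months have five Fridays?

4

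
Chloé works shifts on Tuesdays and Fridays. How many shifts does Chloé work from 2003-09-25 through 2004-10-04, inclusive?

2003-09-25 is a Thursday.
The range spans 376 days (inclusive of both endpoints).
376 = 7 × 53 + 5, so there are 53 full weeks plus 5 extra days.
Each full week contributes 2 days from the set (Tue, Fri): 53 × 2 = 106.
The 5 extra days are Thursday, Friday, Saturday, Sunday, Monday — 1 of them qualifies.
Total: 106 + 1 = 107.

107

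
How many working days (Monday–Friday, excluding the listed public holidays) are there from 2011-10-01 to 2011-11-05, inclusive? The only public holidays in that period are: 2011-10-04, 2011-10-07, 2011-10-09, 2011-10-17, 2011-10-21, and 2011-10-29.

2011-10-01 is a Saturday.
From 2011-10-01 to 2011-11-05 is 36 days inclusive.
36 = 7 × 5 + 1, so there are 5 full weeks plus 1 extra day.
Each full week contributes 5 weekdays (Mon–Fri): 5 × 5 = 25.
The 1 extra day is Sat — none qualify.
Total: 25 + 0 = 25.
Holidays: 2011-10-04 (Tue); 2011-10-07 (Fri); 2011-10-09 (Sun); 2011-10-17 (Mon); 2011-10-21 (Fri); 2011-10-29 (Sat).
4 of the 6 holidays fall on weekdays; the rest are weekends and were already excluded.
Business days: 25 − 4 = 21.

21 working days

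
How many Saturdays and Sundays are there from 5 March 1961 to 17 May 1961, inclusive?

5 March 1961 is a Sunday.
From 5 March 1961 to 17 May 1961 is 74 days inclusive.
74 = 7 × 10 + 4, so there are 10 full weeks plus 4 extra days.
Each full week contributes 2 weekend days (Sat, Sun): 10 × 2 = 20.
The 4 extra days are Sunday, Monday, Tuesday, Wednesday — 1 of them qualifies.
Total: 20 + 1 = 21.

21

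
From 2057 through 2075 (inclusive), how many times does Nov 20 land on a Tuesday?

Day of week of November 20 in each year:
2057: Tue ✓, 2058: Wed, 2059: Thu, 2060: Sat, 2061: Sun, 2062: Mon, 2063: Tue ✓, 2064: Thu, 2065: Fri, 2066: Sat, 2067: Sun, 2068: Tue ✓, 2069: Wed, 2070: Thu, 2071: Fri, 2072: Sun, 2073: Mon, 2074: Tue ✓, 2075: Wed
Tuesdays: 2057, 2063, 2068, 2074.

4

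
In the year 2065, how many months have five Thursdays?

5

A month has five Thursdays exactly when Thursday falls within its first (length − 28) days.
Jan: 31 days, starts Thu → 5 of Thu, Fri, Sat ✓
Feb: 28 days, starts Sun → 5 of (none)
Mar: 31 days, starts Sun → 5 of Sun, Mon, Tue
Apr: 30 days, starts Wed → 5 of Wed, Thu ✓
May: 31 days, starts Fri → 5 of Fri, Sat, Sun
Jun: 30 days, starts Mon → 5 of Mon, Tue
Jul: 31 days, starts Wed → 5 of Wed, Thu, Fri ✓
Aug: 31 days, starts Sat → 5 of Sat, Sun, Mon
Sep: 30 days, starts Tue → 5 of Tue, Wed
Oct: 31 days, starts Thu → 5 of Thu, Fri, Sat ✓
Nov: 30 days, starts Sun → 5 of Sun, Mon
Dec: 31 days, starts Tue → 5 of Tue, Wed, Thu ✓
Months with five Thursdays: Jan, Apr, Jul, Oct, Dec.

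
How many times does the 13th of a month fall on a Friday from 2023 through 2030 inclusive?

14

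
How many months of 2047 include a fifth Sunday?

4

A month has five Sundays exactly when Sunday falls within its first (length − 28) days.
Jan: 31 days, starts Tue → 5 of Tue, Wed, Thu
Feb: 28 days, starts Fri → 5 of (none)
Mar: 31 days, starts Fri → 5 of Fri, Sat, Sun ✓
Apr: 30 days, starts Mon → 5 of Mon, Tue
May: 31 days, starts Wed → 5 of Wed, Thu, Fri
Jun: 30 days, starts Sat → 5 of Sat, Sun ✓
Jul: 31 days, starts Mon → 5 of Mon, Tue, Wed
Aug: 31 days, starts Thu → 5 of Thu, Fri, Sat
Sep: 30 days, starts Sun → 5 of Sun, Mon ✓
Oct: 31 days, starts Tue → 5 of Tue, Wed, Thu
Nov: 30 days, starts Fri → 5 of Fri, Sat
Dec: 31 days, starts Sun → 5 of Sun, Mon, Tue ✓
Months with five Sundays: Mar, Jun, Sep, Dec.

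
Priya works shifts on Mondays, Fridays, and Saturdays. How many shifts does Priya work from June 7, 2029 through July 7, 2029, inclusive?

14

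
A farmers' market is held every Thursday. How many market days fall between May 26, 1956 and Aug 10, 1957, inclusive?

63 Thursdays

May 26, 1956 is a Saturday.
From May 26, 1956 to Aug 10, 1957 is 442 days inclusive.
442 = 7 × 63 + 1, so there are 63 full weeks plus 1 extra day.
Each full week contributes one Thursday: 63 so far.
The 1 extra day is Sat — none qualify.
Total: 63 + 0 = 63.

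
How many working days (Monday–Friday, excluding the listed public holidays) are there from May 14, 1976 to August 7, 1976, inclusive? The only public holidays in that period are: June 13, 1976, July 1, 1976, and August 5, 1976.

May 14, 1976 is a Friday.
That's 86 days from start to end, counting both.
86 = 7 × 12 + 2, so there are 12 full weeks plus 2 extra days.
Each full week contributes 5 weekdays (Mon–Fri): 12 × 5 = 60.
The 2 extra days are Fri, Sat — 1 of them qualifies.
Total: 60 + 1 = 61.
Holidays: June 13, 1976 (Sun); July 1, 1976 (Thu); August 5, 1976 (Thu).
2 of the 3 holidays fall on weekdays; the rest are weekends and were already excluded.
Business days: 61 − 2 = 59.

59 working days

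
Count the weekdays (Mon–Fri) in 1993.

1993-01-01 is a Friday.
That's 365 days from start to end, counting both.
365 = 7 × 52 + 1, so there are 52 full weeks plus 1 extra day.
Each full week contributes 5 weekdays (Mon–Fri): 52 × 5 = 260.
The 1 extra day is Friday — 1 of them qualifies.
Total: 260 + 1 = 261.

261 weekdays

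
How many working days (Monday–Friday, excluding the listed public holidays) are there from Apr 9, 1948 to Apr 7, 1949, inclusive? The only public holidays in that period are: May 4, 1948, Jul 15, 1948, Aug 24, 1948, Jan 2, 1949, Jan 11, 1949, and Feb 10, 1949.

Apr 9, 1948 is a Friday.
That's 364 days from start to end, counting both.
364 = 7 × 52, so the span is exactly 52 full weeks.
Each full week contributes 5 weekdays (Mon–Fri): 52 × 5 = 260.
Total: 260.
Holidays: May 4, 1948 (Tue); Jul 15, 1948 (Thu); Aug 24, 1948 (Tue); Jan 2, 1949 (Sun); Jan 11, 1949 (Tue); Feb 10, 1949 (Thu).
5 of the 6 holidays fall on weekdays; the rest are weekends and were already excluded.
Business days: 260 − 5 = 255.

255 working days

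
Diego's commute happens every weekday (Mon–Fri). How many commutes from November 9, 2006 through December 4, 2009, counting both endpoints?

802 weekdays

November 9, 2006 is a Thursday.
From November 9, 2006 to December 4, 2009 is 1122 days inclusive.
1122 = 7 × 160 + 2, so there are 160 full weeks plus 2 extra days.
Each full week contributes 5 weekdays (Mon–Fri): 160 × 5 = 800.
The 2 extra days are Thursday, Friday — 2 of them qualify.
Total: 800 + 2 = 802.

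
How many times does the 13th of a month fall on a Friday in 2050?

1

The 13th falls on a Friday when the month's 13th has weekday Fri.
Jan 13 is Thu; Feb 13 is Sun; Mar 13 is Sun; Apr 13 is Wed; May 13 is Fri ✓; Jun 13 is Mon; Jul 13 is Wed; Aug 13 is Sat; Sep 13 is Tue; Oct 13 is Thu; Nov 13 is Sun; Dec 13 is Tue.
Friday the 13ths: May.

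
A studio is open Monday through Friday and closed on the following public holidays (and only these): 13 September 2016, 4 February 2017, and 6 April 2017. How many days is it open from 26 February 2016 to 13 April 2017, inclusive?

26 February 2016 is a Friday.
The range spans 413 days (inclusive of both endpoints).
413 = 7 × 59, so the span is exactly 59 full weeks.
Each full week contributes 5 weekdays (Mon–Fri): 59 × 5 = 295.
Total: 295.
Holidays: 13 September 2016 (Tue); 4 February 2017 (Sat); 6 April 2017 (Thu).
2 of the 3 holidays fall on weekdays; the rest are weekends and were already excluded.
Business days: 295 − 2 = 293.

293 working days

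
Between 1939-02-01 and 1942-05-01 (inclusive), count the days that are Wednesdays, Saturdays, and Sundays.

508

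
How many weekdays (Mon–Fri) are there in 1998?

261

Jan 1, 1998 is a Thursday.
The range spans 365 days (inclusive of both endpoints).
365 = 7 × 52 + 1, so there are 52 full weeks plus 1 extra day.
Each full week contributes 5 weekdays (Mon–Fri): 52 × 5 = 260.
The 1 extra day is Thursday — 1 of them qualifies.
Total: 260 + 1 = 261.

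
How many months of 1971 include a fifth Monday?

A month has five Mondays exactly when Monday falls within its first (length − 28) days.
Jan: 31 days, starts Fri → 5 of Fri, Sat, Sun
Feb: 28 days, starts Mon → 5 of (none)
Mar: 31 days, starts Mon → 5 of Mon, Tue, Wed ✓
Apr: 30 days, starts Thu → 5 of Thu, Fri
May: 31 days, starts Sat → 5 of Sat, Sun, Mon ✓
Jun: 30 days, starts Tue → 5 of Tue, Wed
Jul: 31 days, starts Thu → 5 of Thu, Fri, Sat
Aug: 31 days, starts Sun → 5 of Sun, Mon, Tue ✓
Sep: 30 days, starts Wed → 5 of Wed, Thu
Oct: 31 days, starts Fri → 5 of Fri, Sat, Sun
Nov: 30 days, starts Mon → 5 of Mon, Tue ✓
Dec: 31 days, starts Wed → 5 of Wed, Thu, Fri
Months with five Mondays: Mar, May, Aug, Nov.

4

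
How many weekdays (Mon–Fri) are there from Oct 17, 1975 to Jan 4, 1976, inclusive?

Oct 17, 1975 is a Friday.
The range spans 80 days (inclusive of both endpoints).
80 = 7 × 11 + 3, so there are 11 full weeks plus 3 extra days.
Each full week contributes 5 weekdays (Mon–Fri): 11 × 5 = 55.
The 3 extra days are Friday, Saturday, Sunday — 1 of them qualifies.
Total: 55 + 1 = 56.

56 weekdays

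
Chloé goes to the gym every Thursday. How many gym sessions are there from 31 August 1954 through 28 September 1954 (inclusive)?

4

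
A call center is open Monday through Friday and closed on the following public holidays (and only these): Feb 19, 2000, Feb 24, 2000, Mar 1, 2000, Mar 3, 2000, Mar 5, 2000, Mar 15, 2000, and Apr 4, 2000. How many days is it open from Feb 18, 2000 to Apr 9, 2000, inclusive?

Feb 18, 2000 is a Friday.
From Feb 18, 2000 to Apr 9, 2000 is 52 days inclusive.
52 = 7 × 7 + 3, so there are 7 full weeks plus 3 extra days.
Each full week contributes 5 weekdays (Mon–Fri): 7 × 5 = 35.
The 3 extra days are Friday, Saturday, Sunday — 1 of them qualifies.
Total: 35 + 1 = 36.
Holidays: Feb 19, 2000 (Sat); Feb 24, 2000 (Thu); Mar 1, 2000 (Wed); Mar 3, 2000 (Fri); Mar 5, 2000 (Sun); Mar 15, 2000 (Wed); Apr 4, 2000 (Tue).
5 of the 7 holidays fall on weekdays; the rest are weekends and were already excluded.
Business days: 36 − 5 = 31.

31 business days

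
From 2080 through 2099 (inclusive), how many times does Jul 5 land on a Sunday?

3

Day of week of July 5 in each year:
2080: Fri, 2081: Sat, 2082: Sun ✓, 2083: Mon, 2084: Wed, 2085: Thu, 2086: Fri, 2087: Sat, 2088: Mon, 2089: Tue, 2090: Wed, 2091: Thu, 2092: Sat, 2093: Sun ✓, 2094: Mon, 2095: Tue, 2096: Thu, 2097: Fri, 2098: Sat, 2099: Sun ✓
Sundays: 2082, 2093, 2099.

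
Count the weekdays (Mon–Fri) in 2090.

Jan 1, 2090 is a Sunday.
The range spans 365 days (inclusive of both endpoints).
365 = 7 × 52 + 1, so there are 52 full weeks plus 1 extra day.
Each full week contributes 5 weekdays (Mon–Fri): 52 × 5 = 260.
The 1 extra day is Sun — none qualify.
Total: 260 + 0 = 260.

260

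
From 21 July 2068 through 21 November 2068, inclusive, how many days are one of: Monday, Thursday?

21 July 2068 is a Saturday.
The range spans 124 days (inclusive of both endpoints).
124 = 7 × 17 + 5, so there are 17 full weeks plus 5 extra days.
Each full week contributes 2 days from the set (Mon, Thu): 17 × 2 = 34.
The 5 extra days are Sat, Sun, Mon, Tue, Wed — 1 of them qualifies.
Total: 34 + 1 = 35.

35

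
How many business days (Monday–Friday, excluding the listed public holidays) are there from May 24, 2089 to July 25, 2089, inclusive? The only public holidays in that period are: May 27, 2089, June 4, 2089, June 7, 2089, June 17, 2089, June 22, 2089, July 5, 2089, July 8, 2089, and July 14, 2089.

May 24, 2089 is a Tuesday.
From May 24, 2089 to July 25, 2089 is 63 days inclusive.
63 = 7 × 9, so the span is exactly 9 full weeks.
Each full week contributes 5 weekdays (Mon–Fri): 9 × 5 = 45.
Holidays: May 27, 2089 (Fri); June 4, 2089 (Sat); June 7, 2089 (Tue); June 17, 2089 (Fri); June 22, 2089 (Wed); July 5, 2089 (Tue); July 8, 2089 (Fri); July 14, 2089 (Thu).
7 of the 8 holidays fall on weekdays; the rest are weekends and were already excluded.
Business days: 45 − 7 = 38.

38 business days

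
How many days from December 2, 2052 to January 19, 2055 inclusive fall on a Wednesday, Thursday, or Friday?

December 2, 2052 is a Monday.
That's 779 days from start to end, counting both.
779 = 7 × 111 + 2, so there are 111 full weeks plus 2 extra days.
Each full week contributes 3 days from the set (Wed, Thu, Fri): 111 × 3 = 333.
The 2 extra days are Monday, Tuesday — none qualify.
Total: 333 + 0 = 333.

333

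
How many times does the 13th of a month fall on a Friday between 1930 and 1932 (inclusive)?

5

Friday-the-13ths by year:
1930: Jun
1931: Feb, Mar, Nov
1932: May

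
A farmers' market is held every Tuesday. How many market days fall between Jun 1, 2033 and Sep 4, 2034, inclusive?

Jun 1, 2033 is a Wednesday.
The range spans 461 days (inclusive of both endpoints).
461 = 7 × 65 + 6, so there are 65 full weeks plus 6 extra days.
Each full week contributes one Tuesday: 65 so far.
The 6 extra days are Wednesday, Thursday, Friday, Saturday, Sunday, Monday — none qualify.
Total: 65 + 0 = 65.

65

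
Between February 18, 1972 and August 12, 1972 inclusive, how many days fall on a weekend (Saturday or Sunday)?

February 18, 1972 is a Friday.
The range spans 177 days (inclusive of both endpoints).
177 = 7 × 25 + 2, so there are 25 full weeks plus 2 extra days.
Each full week contributes 2 weekend days (Sat, Sun): 25 × 2 = 50.
The 2 extra days are Friday, Saturday — 1 of them qualifies.
Total: 50 + 1 = 51.

51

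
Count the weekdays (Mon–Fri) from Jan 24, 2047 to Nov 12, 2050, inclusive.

992

Jan 24, 2047 is a Thursday.
From Jan 24, 2047 to Nov 12, 2050 is 1389 days inclusive.
1389 = 7 × 198 + 3, so there are 198 full weeks plus 3 extra days.
Each full week contributes 5 weekdays (Mon–Fri): 198 × 5 = 990.
The 3 extra days are Thursday, Friday, Saturday — 2 of them qualify.
Total: 990 + 2 = 992.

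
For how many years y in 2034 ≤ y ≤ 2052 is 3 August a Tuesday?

2

Day of week of August 3 in each year:
2034: Thu, 2035: Fri, 2036: Sun, 2037: Mon, 2038: Tue ✓, 2039: Wed, 2040: Fri, 2041: Sat, 2042: Sun, 2043: Mon, 2044: Wed, 2045: Thu, 2046: Fri, 2047: Sat, 2048: Mon, 2049: Tue ✓, 2050: Wed, 2051: Thu, 2052: Sat
Tuesdays: 2038, 2049.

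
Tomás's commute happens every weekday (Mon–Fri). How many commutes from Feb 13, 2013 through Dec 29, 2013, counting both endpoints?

228 weekdays

Feb 13, 2013 is a Wednesday.
That's 320 days from start to end, counting both.
320 = 7 × 45 + 5, so there are 45 full weeks plus 5 extra days.
Each full week contributes 5 weekdays (Mon–Fri): 45 × 5 = 225.
The 5 extra days are Wednesday, Thursday, Friday, Saturday, Sunday — 3 of them qualify.
Total: 225 + 3 = 228.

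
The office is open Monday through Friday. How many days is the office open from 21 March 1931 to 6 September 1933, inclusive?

21 March 1931 is a Saturday.
From 21 March 1931 to 6 September 1933 is 901 days inclusive.
901 = 7 × 128 + 5, so there are 128 full weeks plus 5 extra days.
Each full week contributes 5 weekdays (Mon–Fri): 128 × 5 = 640.
The 5 extra days are Saturday, Sunday, Monday, Tuesday, Wednesday — 3 of them qualify.
Total: 640 + 3 = 643.

643 weekdays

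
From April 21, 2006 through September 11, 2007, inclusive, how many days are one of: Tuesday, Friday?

146

April 21, 2006 is a Friday.
The range spans 509 days (inclusive of both endpoints).
509 = 7 × 72 + 5, so there are 72 full weeks plus 5 extra days.
Each full week contributes 2 days from the set (Tue, Fri): 72 × 2 = 144.
The 5 extra days are Friday, Saturday, Sunday, Monday, Tuesday — 2 of them qualify.
Total: 144 + 2 = 146.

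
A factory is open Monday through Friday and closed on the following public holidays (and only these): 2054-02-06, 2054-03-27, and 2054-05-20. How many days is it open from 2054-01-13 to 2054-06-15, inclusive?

107 working days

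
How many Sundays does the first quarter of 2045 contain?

1 January 2045 is a Sunday.
That's 90 days from start to end, counting both.
90 = 7 × 12 + 6, so there are 12 full weeks plus 6 extra days.
Each full week contributes one Sunday: 12 so far.
The 6 extra days are Sun, Mon, Tue, Wed, Thu, Fri — 1 of them qualifies.
Total: 12 + 1 = 13.

13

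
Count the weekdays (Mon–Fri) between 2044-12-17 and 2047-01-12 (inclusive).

540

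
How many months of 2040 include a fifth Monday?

5

A month has five Mondays exactly when Monday falls within its first (length − 28) days.
Jan: 31 days, starts Sun → 5 of Sun, Mon, Tue ✓
Feb: 29 days, starts Wed → 5 of Wed
Mar: 31 days, starts Thu → 5 of Thu, Fri, Sat
Apr: 30 days, starts Sun → 5 of Sun, Mon ✓
May: 31 days, starts Tue → 5 of Tue, Wed, Thu
Jun: 30 days, starts Fri → 5 of Fri, Sat
Jul: 31 days, starts Sun → 5 of Sun, Mon, Tue ✓
Aug: 31 days, starts Wed → 5 of Wed, Thu, Fri
Sep: 30 days, starts Sat → 5 of Sat, Sun
Oct: 31 days, starts Mon → 5 of Mon, Tue, Wed ✓
Nov: 30 days, starts Thu → 5 of Thu, Fri
Dec: 31 days, starts Sat → 5 of Sat, Sun, Mon ✓
Months with five Mondays: Jan, Apr, Jul, Oct, Dec.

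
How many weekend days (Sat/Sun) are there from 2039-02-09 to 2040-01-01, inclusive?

94

2039-02-09 is a Wednesday.
The range spans 327 days (inclusive of both endpoints).
327 = 7 × 46 + 5, so there are 46 full weeks plus 5 extra days.
Each full week contributes 2 weekend days (Sat, Sun): 46 × 2 = 92.
The 5 extra days are Wednesday, Thursday, Friday, Saturday, Sunday — 2 of them qualify.
Total: 92 + 2 = 94.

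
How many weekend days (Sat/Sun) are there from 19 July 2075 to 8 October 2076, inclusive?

128

19 July 2075 is a Friday.
From 19 July 2075 to 8 October 2076 is 448 days inclusive.
448 = 7 × 64, so the span is exactly 64 full weeks.
Each full week contributes 2 weekend days (Sat, Sun): 64 × 2 = 128.
Total: 128.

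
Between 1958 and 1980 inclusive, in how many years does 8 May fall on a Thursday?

4

Day of week of May 8 in each year:
1958: Thu ✓, 1959: Fri, 1960: Sun, 1961: Mon, 1962: Tue, 1963: Wed, 1964: Fri, 1965: Sat, 1966: Sun, 1967: Mon, 1968: Wed, 1969: Thu ✓, 1970: Fri, 1971: Sat, 1972: Mon, 1973: Tue, 1974: Wed, 1975: Thu ✓, 1976: Sat, 1977: Sun, 1978: Mon, 1979: Tue, 1980: Thu ✓
Thursdays: 1958, 1969, 1975, 1980.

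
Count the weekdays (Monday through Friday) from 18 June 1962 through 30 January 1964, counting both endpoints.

424 weekdays

18 June 1962 is a Monday.
That's 592 days from start to end, counting both.
592 = 7 × 84 + 4, so there are 84 full weeks plus 4 extra days.
Each full week contributes 5 weekdays (Mon–Fri): 84 × 5 = 420.
The 4 extra days are Mon, Tue, Wed, Thu — 4 of them qualify.
Total: 420 + 4 = 424.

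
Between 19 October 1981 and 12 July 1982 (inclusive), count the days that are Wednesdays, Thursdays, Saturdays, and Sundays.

152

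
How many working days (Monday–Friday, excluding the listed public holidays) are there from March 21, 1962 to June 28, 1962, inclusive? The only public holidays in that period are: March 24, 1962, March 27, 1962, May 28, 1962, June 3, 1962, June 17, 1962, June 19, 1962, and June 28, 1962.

68

March 21, 1962 is a Wednesday.
From March 21, 1962 to June 28, 1962 is 100 days inclusive.
100 = 7 × 14 + 2, so there are 14 full weeks plus 2 extra days.
Each full week contributes 5 weekdays (Mon–Fri): 14 × 5 = 70.
The 2 extra days are Wed, Thu — 2 of them qualify.
Total: 70 + 2 = 72.
Holidays: March 24, 1962 (Sat); March 27, 1962 (Tue); May 28, 1962 (Mon); June 3, 1962 (Sun); June 17, 1962 (Sun); June 19, 1962 (Tue); June 28, 1962 (Thu).
4 of the 7 holidays fall on weekdays; the rest are weekends and were already excluded.
Business days: 72 − 4 = 68.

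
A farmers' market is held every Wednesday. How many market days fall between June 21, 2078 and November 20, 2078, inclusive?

June 21, 2078 is a Tuesday.
The range spans 153 days (inclusive of both endpoints).
153 = 7 × 21 + 6, so there are 21 full weeks plus 6 extra days.
Each full week contributes one Wednesday: 21 so far.
The 6 extra days are Tuesday, Wednesday, Thursday, Friday, Saturday, Sunday — 1 of them qualifies.
Total: 21 + 1 = 22.

22 Wednesdays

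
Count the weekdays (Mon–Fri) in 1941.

Jan 1, 1941 is a Wednesday.
From Jan 1, 1941 to Dec 31, 1941 is 365 days inclusive.
365 = 7 × 52 + 1, so there are 52 full weeks plus 1 extra day.
Each full week contributes 5 weekdays (Mon–Fri): 52 × 5 = 260.
The 1 extra day is Wednesday — 1 of them qualifies.
Total: 260 + 1 = 261.

261 weekdays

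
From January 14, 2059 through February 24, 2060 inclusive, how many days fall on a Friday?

58

January 14, 2059 is a Tuesday.
That's 407 days from start to end, counting both.
407 = 7 × 58 + 1, so there are 58 full weeks plus 1 extra day.
Each full week contributes one Friday: 58 so far.
The 1 extra day is Tue — none qualify.
Total: 58 + 0 = 58.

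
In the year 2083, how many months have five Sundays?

A month has five Sundays exactly when Sunday falls within its first (length − 28) days.
Jan: 31 days, starts Fri → 5 of Fri, Sat, Sun ✓
Feb: 28 days, starts Mon → 5 of (none)
Mar: 31 days, starts Mon → 5 of Mon, Tue, Wed
Apr: 30 days, starts Thu → 5 of Thu, Fri
May: 31 days, starts Sat → 5 of Sat, Sun, Mon ✓
Jun: 30 days, starts Tue → 5 of Tue, Wed
Jul: 31 days, starts Thu → 5 of Thu, Fri, Sat
Aug: 31 days, starts Sun → 5 of Sun, Mon, Tue ✓
Sep: 30 days, starts Wed → 5 of Wed, Thu
Oct: 31 days, starts Fri → 5 of Fri, Sat, Sun ✓
Nov: 30 days, starts Mon → 5 of Mon, Tue
Dec: 31 days, starts Wed → 5 of Wed, Thu, Fri
Months with five Sundays: Jan, May, Aug, Oct.

4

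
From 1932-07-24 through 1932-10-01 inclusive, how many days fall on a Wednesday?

10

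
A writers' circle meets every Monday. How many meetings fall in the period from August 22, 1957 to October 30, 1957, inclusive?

10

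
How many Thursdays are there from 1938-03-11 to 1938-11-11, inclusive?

35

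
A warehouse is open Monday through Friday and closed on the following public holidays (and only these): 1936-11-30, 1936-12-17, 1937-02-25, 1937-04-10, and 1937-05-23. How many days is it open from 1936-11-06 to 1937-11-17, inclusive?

1936-11-06 is a Friday.
The range spans 377 days (inclusive of both endpoints).
377 = 7 × 53 + 6, so there are 53 full weeks plus 6 extra days.
Each full week contributes 5 weekdays (Mon–Fri): 53 × 5 = 265.
The 6 extra days are Friday, Saturday, Sunday, Monday, Tuesday, Wednesday — 4 of them qualify.
Total: 265 + 4 = 269.
Holidays: 1936-11-30 (Mon); 1936-12-17 (Thu); 1937-02-25 (Thu); 1937-04-10 (Sat); 1937-05-23 (Sun).
3 of the 5 holidays fall on weekdays; the rest are weekends and were already excluded.
Business days: 269 − 3 = 266.

266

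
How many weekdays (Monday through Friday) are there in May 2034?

23 weekdays

1 May 2034 is a Monday.
From 1 May 2034 to 31 May 2034 is 31 days inclusive.
31 = 7 × 4 + 3, so there are 4 full weeks plus 3 extra days.
Each full week contributes 5 weekdays (Mon–Fri): 4 × 5 = 20.
The 3 extra days are Mon, Tue, Wed — 3 of them qualify.
Total: 20 + 3 = 23.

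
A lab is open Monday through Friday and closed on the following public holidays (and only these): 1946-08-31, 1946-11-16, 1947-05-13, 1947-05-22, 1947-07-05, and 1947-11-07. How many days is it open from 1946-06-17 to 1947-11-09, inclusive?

362 working days

1946-06-17 is a Monday.
That's 511 days from start to end, counting both.
511 = 7 × 73, so the span is exactly 73 full weeks.
Each full week contributes 5 weekdays (Mon–Fri): 73 × 5 = 365.
Total: 365.
Holidays: 1946-08-31 (Sat); 1946-11-16 (Sat); 1947-05-13 (Tue); 1947-05-22 (Thu); 1947-07-05 (Sat); 1947-11-07 (Fri).
3 of the 6 holidays fall on weekdays; the rest are weekends and were already excluded.
Business days: 365 − 3 = 362.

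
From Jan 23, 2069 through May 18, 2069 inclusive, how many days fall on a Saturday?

Jan 23, 2069 is a Wednesday.
That's 116 days from start to end, counting both.
116 = 7 × 16 + 4, so there are 16 full weeks plus 4 extra days.
Each full week contributes one Saturday: 16 so far.
The 4 extra days are Wed, Thu, Fri, Sat — 1 of them qualifies.
Total: 16 + 1 = 17.

17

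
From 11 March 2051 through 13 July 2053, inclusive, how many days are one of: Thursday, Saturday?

11 March 2051 is a Saturday.
From 11 March 2051 to 13 July 2053 is 856 days inclusive.
856 = 7 × 122 + 2, so there are 122 full weeks plus 2 extra days.
Each full week contributes 2 days from the set (Thu, Sat): 122 × 2 = 244.
The 2 extra days are Sat, Sun — 1 of them qualifies.
Total: 244 + 1 = 245.

245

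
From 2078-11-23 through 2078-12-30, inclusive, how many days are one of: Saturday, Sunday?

10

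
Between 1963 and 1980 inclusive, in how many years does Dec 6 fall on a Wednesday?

3

Day of week of December 6 in each year:
1963: Fri, 1964: Sun, 1965: Mon, 1966: Tue, 1967: Wed ✓, 1968: Fri, 1969: Sat, 1970: Sun, 1971: Mon, 1972: Wed ✓, 1973: Thu, 1974: Fri, 1975: Sat, 1976: Mon, 1977: Tue, 1978: Wed ✓, 1979: Thu, 1980: Sat
Wednesdays: 1967, 1972, 1978.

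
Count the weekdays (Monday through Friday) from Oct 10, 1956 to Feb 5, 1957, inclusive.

85 weekdays

Oct 10, 1956 is a Wednesday.
From Oct 10, 1956 to Feb 5, 1957 is 119 days inclusive.
119 = 7 × 17, so the span is exactly 17 full weeks.
Each full week contributes 5 weekdays (Mon–Fri): 17 × 5 = 85.
Total: 85.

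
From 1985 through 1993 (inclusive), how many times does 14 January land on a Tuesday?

2

Day of week of January 14 in each year:
1985: Mon, 1986: Tue ✓, 1987: Wed, 1988: Thu, 1989: Sat, 1990: Sun, 1991: Mon, 1992: Tue ✓, 1993: Thu
Tuesdays: 1986, 1992.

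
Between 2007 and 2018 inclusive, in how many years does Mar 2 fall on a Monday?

Day of week of March 2 in each year:
2007: Fri, 2008: Sun, 2009: Mon ✓, 2010: Tue, 2011: Wed, 2012: Fri, 2013: Sat, 2014: Sun, 2015: Mon ✓, 2016: Wed, 2017: Thu, 2018: Fri
Mondays: 2009, 2015.

2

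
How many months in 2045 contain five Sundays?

5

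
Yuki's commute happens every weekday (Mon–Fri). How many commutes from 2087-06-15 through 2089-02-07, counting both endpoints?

2087-06-15 is a Sunday.
From 2087-06-15 to 2089-02-07 is 604 days inclusive.
604 = 7 × 86 + 2, so there are 86 full weeks plus 2 extra days.
Each full week contributes 5 weekdays (Mon–Fri): 86 × 5 = 430.
The 2 extra days are Sunday, Monday — 1 of them qualifies.
Total: 430 + 1 = 431.

431 weekdays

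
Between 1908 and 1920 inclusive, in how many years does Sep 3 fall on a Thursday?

Day of week of September 3 in each year:
1908: Thu ✓, 1909: Fri, 1910: Sat, 1911: Sun, 1912: Tue, 1913: Wed, 1914: Thu ✓, 1915: Fri, 1916: Sun, 1917: Mon, 1918: Tue, 1919: Wed, 1920: Fri
Thursdays: 1908, 1914.

2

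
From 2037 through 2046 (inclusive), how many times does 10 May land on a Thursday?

Day of week of May 10 in each year:
2037: Sun, 2038: Mon, 2039: Tue, 2040: Thu ✓, 2041: Fri, 2042: Sat, 2043: Sun, 2044: Tue, 2045: Wed, 2046: Thu ✓
Thursdays: 2040, 2046.

2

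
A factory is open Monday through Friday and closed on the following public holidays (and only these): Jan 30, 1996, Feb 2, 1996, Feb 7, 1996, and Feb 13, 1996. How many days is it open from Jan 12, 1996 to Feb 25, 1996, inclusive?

27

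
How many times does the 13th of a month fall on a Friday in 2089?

1

The 13th falls on a Friday when the month's 13th has weekday Fri.
Jan 13 is Thu; Feb 13 is Sun; Mar 13 is Sun; Apr 13 is Wed; May 13 is Fri ✓; Jun 13 is Mon; Jul 13 is Wed; Aug 13 is Sat; Sep 13 is Tue; Oct 13 is Thu; Nov 13 is Sun; Dec 13 is Tue.
Friday the 13ths: May.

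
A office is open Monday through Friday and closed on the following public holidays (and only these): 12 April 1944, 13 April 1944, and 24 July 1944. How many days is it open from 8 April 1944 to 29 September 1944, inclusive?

8 April 1944 is a Saturday.
The range spans 175 days (inclusive of both endpoints).
175 = 7 × 25, so the span is exactly 25 full weeks.
Each full week contributes 5 weekdays (Mon–Fri): 25 × 5 = 125.
Total: 125.
Holidays: 12 April 1944 (Wed); 13 April 1944 (Thu); 24 July 1944 (Mon).
All 3 holidays fall on weekdays, so subtract 3.
Business days: 125 − 3 = 122.

122 working days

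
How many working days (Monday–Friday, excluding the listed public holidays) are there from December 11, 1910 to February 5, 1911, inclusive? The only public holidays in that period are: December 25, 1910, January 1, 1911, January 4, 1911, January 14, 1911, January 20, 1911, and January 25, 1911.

37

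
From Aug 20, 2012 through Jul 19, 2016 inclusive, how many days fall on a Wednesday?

Aug 20, 2012 is a Monday.
That's 1430 days from start to end, counting both.
1430 = 7 × 204 + 2, so there are 204 full weeks plus 2 extra days.
Each full week contributes one Wednesday: 204 so far.
The 2 extra days are Monday, Tuesday — none qualify.
Total: 204 + 0 = 204.

204 Wednesdays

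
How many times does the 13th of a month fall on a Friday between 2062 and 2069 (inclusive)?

15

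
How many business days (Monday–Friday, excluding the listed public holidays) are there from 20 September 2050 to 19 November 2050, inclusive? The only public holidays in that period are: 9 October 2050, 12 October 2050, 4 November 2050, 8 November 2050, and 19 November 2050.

41

20 September 2050 is a Tuesday.
From 20 September 2050 to 19 November 2050 is 61 days inclusive.
61 = 7 × 8 + 5, so there are 8 full weeks plus 5 extra days.
Each full week contributes 5 weekdays (Mon–Fri): 8 × 5 = 40.
The 5 extra days are Tuesday, Wednesday, Thursday, Friday, Saturday — 4 of them qualify.
Total: 40 + 4 = 44.
Holidays: 9 October 2050 (Sun); 12 October 2050 (Wed); 4 November 2050 (Fri); 8 November 2050 (Tue); 19 November 2050 (Sat).
3 of the 5 holidays fall on weekdays; the rest are weekends and were already excluded.
Business days: 44 − 3 = 41.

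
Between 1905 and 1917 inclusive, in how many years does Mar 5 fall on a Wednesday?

1

Day of week of March 5 in each year:
1905: Sun, 1906: Mon, 1907: Tue, 1908: Thu, 1909: Fri, 1910: Sat, 1911: Sun, 1912: Tue, 1913: Wed ✓, 1914: Thu, 1915: Fri, 1916: Sun, 1917: Mon
Wednesdays: 1913.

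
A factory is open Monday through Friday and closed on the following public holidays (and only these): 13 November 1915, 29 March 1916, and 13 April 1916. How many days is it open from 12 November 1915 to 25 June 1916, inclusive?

12 November 1915 is a Friday.
From 12 November 1915 to 25 June 1916 is 227 days inclusive.
227 = 7 × 32 + 3, so there are 32 full weeks plus 3 extra days.
Each full week contributes 5 weekdays (Mon–Fri): 32 × 5 = 160.
The 3 extra days are Friday, Saturday, Sunday — 1 of them qualifies.
Total: 160 + 1 = 161.
Holidays: 13 November 1915 (Sat); 29 March 1916 (Wed); 13 April 1916 (Thu).
2 of the 3 holidays fall on weekdays; the rest are weekends and were already excluded.
Business days: 161 − 2 = 159.

159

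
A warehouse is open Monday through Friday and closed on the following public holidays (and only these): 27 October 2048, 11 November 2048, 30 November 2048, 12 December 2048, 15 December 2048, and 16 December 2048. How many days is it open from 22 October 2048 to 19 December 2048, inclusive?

37 business days

22 October 2048 is a Thursday.
The range spans 59 days (inclusive of both endpoints).
59 = 7 × 8 + 3, so there are 8 full weeks plus 3 extra days.
Each full week contributes 5 weekdays (Mon–Fri): 8 × 5 = 40.
The 3 extra days are Thursday, Friday, Saturday — 2 of them qualify.
Total: 40 + 2 = 42.
Holidays: 27 October 2048 (Tue); 11 November 2048 (Wed); 30 November 2048 (Mon); 12 December 2048 (Sat); 15 December 2048 (Tue); 16 December 2048 (Wed).
5 of the 6 holidays fall on weekdays; the rest are weekends and were already excluded.
Business days: 42 − 5 = 37.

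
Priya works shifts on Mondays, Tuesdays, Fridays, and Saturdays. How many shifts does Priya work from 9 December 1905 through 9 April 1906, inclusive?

70

9 December 1905 is a Saturday.
The range spans 122 days (inclusive of both endpoints).
122 = 7 × 17 + 3, so there are 17 full weeks plus 3 extra days.
Each full week contributes 4 days from the set (Mon, Tue, Fri, Sat): 17 × 4 = 68.
The 3 extra days are Saturday, Sunday, Monday — 2 of them qualify.
Total: 68 + 2 = 70.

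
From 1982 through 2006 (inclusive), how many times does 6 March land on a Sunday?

Day of week of March 6 in each year:
1982: Sat, 1983: Sun ✓, 1984: Tue, 1985: Wed, 1986: Thu, 1987: Fri, 1988: Sun ✓, 1989: Mon, 1990: Tue, 1991: Wed, 1992: Fri, 1993: Sat, 1994: Sun ✓, 1995: Mon, 1996: Wed, 1997: Thu, 1998: Fri, 1999: Sat, 2000: Mon, 2001: Tue, 2002: Wed, 2003: Thu, 2004: Sat, 2005: Sun ✓, 2006: Mon
Sundays: 1983, 1988, 1994, 2005.

4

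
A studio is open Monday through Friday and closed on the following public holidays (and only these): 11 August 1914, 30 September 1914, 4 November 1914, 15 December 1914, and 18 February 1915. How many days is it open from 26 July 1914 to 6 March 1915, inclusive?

155 working days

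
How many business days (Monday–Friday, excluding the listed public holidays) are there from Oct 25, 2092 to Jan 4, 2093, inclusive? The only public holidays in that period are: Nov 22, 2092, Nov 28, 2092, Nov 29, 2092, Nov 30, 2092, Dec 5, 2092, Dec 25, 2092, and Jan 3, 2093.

47

Oct 25, 2092 is a Saturday.
That's 72 days from start to end, counting both.
72 = 7 × 10 + 2, so there are 10 full weeks plus 2 extra days.
Each full week contributes 5 weekdays (Mon–Fri): 10 × 5 = 50.
The 2 extra days are Saturday, Sunday — none qualify.
Total: 50 + 0 = 50.
Holidays: Nov 22, 2092 (Sat); Nov 28, 2092 (Fri); Nov 29, 2092 (Sat); Nov 30, 2092 (Sun); Dec 5, 2092 (Fri); Dec 25, 2092 (Thu); Jan 3, 2093 (Sat).
3 of the 7 holidays fall on weekdays; the rest are weekends and were already excluded.
Business days: 50 − 3 = 47.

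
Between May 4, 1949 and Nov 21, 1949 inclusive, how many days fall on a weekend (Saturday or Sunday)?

May 4, 1949 is a Wednesday.
The range spans 202 days (inclusive of both endpoints).
202 = 7 × 28 + 6, so there are 28 full weeks plus 6 extra days.
Each full week contributes 2 weekend days (Sat, Sun): 28 × 2 = 56.
The 6 extra days are Wednesday, Thursday, Friday, Saturday, Sunday, Monday — 2 of them qualify.
Total: 56 + 2 = 58.

58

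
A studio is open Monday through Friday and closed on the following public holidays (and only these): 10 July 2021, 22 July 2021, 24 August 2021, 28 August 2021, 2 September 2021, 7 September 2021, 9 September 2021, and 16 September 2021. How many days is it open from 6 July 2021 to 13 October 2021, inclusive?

6 July 2021 is a Tuesday.
From 6 July 2021 to 13 October 2021 is 100 days inclusive.
100 = 7 × 14 + 2, so there are 14 full weeks plus 2 extra days.
Each full week contributes 5 weekdays (Mon–Fri): 14 × 5 = 70.
The 2 extra days are Tue, Wed — 2 of them qualify.
Total: 70 + 2 = 72.
Holidays: 10 July 2021 (Sat); 22 July 2021 (Thu); 24 August 2021 (Tue); 28 August 2021 (Sat); 2 September 2021 (Thu); 7 September 2021 (Tue); 9 September 2021 (Thu); 16 September 2021 (Thu).
6 of the 8 holidays fall on weekdays; the rest are weekends and were already excluded.
Business days: 72 − 6 = 66.

66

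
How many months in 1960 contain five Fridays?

5

A month has five Fridays exactly when Friday falls within its first (length − 28) days.
Jan: 31 days, starts Fri → 5 of Fri, Sat, Sun ✓
Feb: 29 days, starts Mon → 5 of Mon
Mar: 31 days, starts Tue → 5 of Tue, Wed, Thu
Apr: 30 days, starts Fri → 5 of Fri, Sat ✓
May: 31 days, starts Sun → 5 of Sun, Mon, Tue
Jun: 30 days, starts Wed → 5 of Wed, Thu
Jul: 31 days, starts Fri → 5 of Fri, Sat, Sun ✓
Aug: 31 days, starts Mon → 5 of Mon, Tue, Wed
Sep: 30 days, starts Thu → 5 of Thu, Fri ✓
Oct: 31 days, starts Sat → 5 of Sat, Sun, Mon
Nov: 30 days, starts Tue → 5 of Tue, Wed
Dec: 31 days, starts Thu → 5 of Thu, Fri, Sat ✓
Months with five Fridays: Jan, Apr, Jul, Sep, Dec.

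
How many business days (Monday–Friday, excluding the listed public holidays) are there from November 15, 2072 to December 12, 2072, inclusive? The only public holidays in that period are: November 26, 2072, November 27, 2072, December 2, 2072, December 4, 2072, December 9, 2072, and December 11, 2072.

18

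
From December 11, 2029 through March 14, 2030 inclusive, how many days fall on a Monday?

December 11, 2029 is a Tuesday.
That's 94 days from start to end, counting both.
94 = 7 × 13 + 3, so there are 13 full weeks plus 3 extra days.
Each full week contributes one Monday: 13 so far.
The 3 extra days are Tue, Wed, Thu — none qualify.
Total: 13 + 0 = 13.

13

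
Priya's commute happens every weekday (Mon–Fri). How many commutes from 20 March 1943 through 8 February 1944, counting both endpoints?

232

20 March 1943 is a Saturday.
That's 326 days from start to end, counting both.
326 = 7 × 46 + 4, so there are 46 full weeks plus 4 extra days.
Each full week contributes 5 weekdays (Mon–Fri): 46 × 5 = 230.
The 4 extra days are Saturday, Sunday, Monday, Tuesday — 2 of them qualify.
Total: 230 + 2 = 232.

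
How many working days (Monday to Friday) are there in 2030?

Jan 1, 2030 is a Tuesday.
From Jan 1, 2030 to Dec 31, 2030 is 365 days inclusive.
365 = 7 × 52 + 1, so there are 52 full weeks plus 1 extra day.
Each full week contributes 5 weekdays (Mon–Fri): 52 × 5 = 260.
The 1 extra day is Tue — 1 of them qualifies.
Total: 260 + 1 = 261.

261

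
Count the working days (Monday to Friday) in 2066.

Jan 1, 2066 is a Friday.
That's 365 days from start to end, counting both.
365 = 7 × 52 + 1, so there are 52 full weeks plus 1 extra day.
Each full week contributes 5 weekdays (Mon–Fri): 52 × 5 = 260.
The 1 extra day is Fri — 1 of them qualifies.
Total: 260 + 1 = 261.

261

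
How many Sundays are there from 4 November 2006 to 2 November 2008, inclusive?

4 November 2006 is a Saturday.
That's 730 days from start to end, counting both.
730 = 7 × 104 + 2, so there are 104 full weeks plus 2 extra days.
Each full week contributes one Sunday: 104 so far.
The 2 extra days are Sat, Sun — 1 of them qualifies.
Total: 104 + 1 = 105.

105 Sundays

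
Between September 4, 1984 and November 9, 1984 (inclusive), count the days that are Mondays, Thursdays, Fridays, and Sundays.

38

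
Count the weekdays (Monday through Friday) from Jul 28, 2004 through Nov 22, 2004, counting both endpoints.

Jul 28, 2004 is a Wednesday.
The range spans 118 days (inclusive of both endpoints).
118 = 7 × 16 + 6, so there are 16 full weeks plus 6 extra days.
Each full week contributes 5 weekdays (Mon–Fri): 16 × 5 = 80.
The 6 extra days are Wed, Thu, Fri, Sat, Sun, Mon — 4 of them qualify.
Total: 80 + 4 = 84.

84 weekdays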